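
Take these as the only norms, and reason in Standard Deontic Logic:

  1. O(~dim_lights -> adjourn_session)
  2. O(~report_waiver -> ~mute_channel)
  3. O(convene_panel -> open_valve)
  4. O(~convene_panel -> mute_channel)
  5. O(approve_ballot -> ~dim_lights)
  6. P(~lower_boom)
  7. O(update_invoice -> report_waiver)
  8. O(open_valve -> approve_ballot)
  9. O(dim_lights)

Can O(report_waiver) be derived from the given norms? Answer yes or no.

From premise 9 we have O(dim_lights).
Premise 5, O(approve_ballot -> ~dim_lights), contraposes to O(dim_lights -> ~approve_ballot); with O(dim_lights) we get O(~approve_ballot).
The contrapositive of premise 8 (O(open_valve -> approve_ballot)) is O(~approve_ballot -> ~open_valve), and O(~approve_ballot) is already established, so O(~open_valve).
Premise 3, O(convene_panel -> open_valve), contraposes to O(~open_valve -> ~convene_panel); with O(~open_valve) we get O(~convene_panel).
Applying K to premise 4 (O(~convene_panel -> mute_channel)) and O(~convene_panel) yields O(mute_channel).
The contrapositive of premise 2 (O(~report_waiver -> ~mute_channel)) is O(mute_channel -> report_waiver), and O(mute_channel) is already established, so O(report_waiver).
Premises 1, 6, 7 do not contribute to this derivation.
So O(report_waiver) follows.

Yes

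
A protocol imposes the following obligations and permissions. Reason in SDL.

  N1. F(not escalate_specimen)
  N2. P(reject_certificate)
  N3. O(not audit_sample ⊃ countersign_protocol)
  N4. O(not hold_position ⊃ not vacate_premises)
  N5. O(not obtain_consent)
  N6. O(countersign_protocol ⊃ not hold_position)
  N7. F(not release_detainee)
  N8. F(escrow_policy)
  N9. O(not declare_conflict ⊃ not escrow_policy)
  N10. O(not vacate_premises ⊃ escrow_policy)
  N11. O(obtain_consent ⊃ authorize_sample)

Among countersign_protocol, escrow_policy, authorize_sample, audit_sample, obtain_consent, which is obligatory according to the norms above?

F(escrow_policy) at premise 8 means O(not escrow_policy).
Premise 10, O(not vacate_premises ⊃ escrow_policy), contraposes to O(not escrow_policy ⊃ vacate_premises); with O(not escrow_policy) we get O(vacate_premises).
Premise 4 is O(not hold_position ⊃ not vacate_premises); contrapositively O(vacate_premises ⊃ hold_position). Since O(vacate_premises) holds, K gives O(hold_position).
Premise 6, O(countersign_protocol ⊃ not hold_position), contraposes to O(hold_position ⊃ not countersign_protocol); with O(hold_position) we get O(not countersign_protocol).
Premise 3 is O(not audit_sample ⊃ countersign_protocol); contrapositively O(not countersign_protocol ⊃ audit_sample). Since O(not countersign_protocol) holds, K gives O(audit_sample).
So O(audit_sample) holds — audit_sample is obligatory. None of the other listed options is made obligatory by any chain of premises.

audit_sample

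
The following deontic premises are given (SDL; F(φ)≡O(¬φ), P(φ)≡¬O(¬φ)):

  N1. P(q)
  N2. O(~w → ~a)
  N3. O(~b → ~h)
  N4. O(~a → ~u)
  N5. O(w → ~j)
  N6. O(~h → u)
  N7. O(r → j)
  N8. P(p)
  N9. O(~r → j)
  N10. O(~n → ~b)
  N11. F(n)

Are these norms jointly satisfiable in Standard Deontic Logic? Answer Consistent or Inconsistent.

Premises 9 and 7 cover both cases: O(~r → j) and O(r → j). Since ~r ∨ r is a tautology, O(j) follows.
The contrapositive of premise 5 (O(w → ~j)) is O(j → ~w), and O(j) is already established, so O(~w).
From O(~w) and premise 2, O(~w → ~a), we obtain O(~a).
From O(~a) and premise 4, O(~a → ~u), we obtain O(~u).
The contrapositive of premise 6 (O(~h → u)) is O(~u → h), and O(~u) is already established, so O(h).
Premise 3 is O(~b → ~h); contrapositively O(h → b). Since O(h) holds, K gives O(b).
Premise 10, O(~n → ~b), contraposes to O(b → n); with O(b) we get O(n).
But premise 11, F(n), means O(~n).
We now have both O(n) and O(~n) — n is simultaneously obligatory and forbidden, violating the D-axiom.

Inconsistent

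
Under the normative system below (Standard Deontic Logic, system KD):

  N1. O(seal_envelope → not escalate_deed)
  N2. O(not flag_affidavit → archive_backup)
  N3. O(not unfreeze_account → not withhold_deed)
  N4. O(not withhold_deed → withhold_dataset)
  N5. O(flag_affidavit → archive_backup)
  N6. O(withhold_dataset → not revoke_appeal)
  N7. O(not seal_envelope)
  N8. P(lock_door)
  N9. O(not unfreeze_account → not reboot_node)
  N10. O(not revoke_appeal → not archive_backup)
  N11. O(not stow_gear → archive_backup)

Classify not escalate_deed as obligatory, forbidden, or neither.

Neither

Premise 1 is O(seal_envelope → not escalate_deed), but O(seal_envelope) is not derivable from the premises, so it does not yield O(not escalate_deed).
No premise or chain of K-axiom applications forces O(not escalate_deed), and none forces O(escalate_deed). So not escalate_deed is neither obligatory nor forbidden under these norms.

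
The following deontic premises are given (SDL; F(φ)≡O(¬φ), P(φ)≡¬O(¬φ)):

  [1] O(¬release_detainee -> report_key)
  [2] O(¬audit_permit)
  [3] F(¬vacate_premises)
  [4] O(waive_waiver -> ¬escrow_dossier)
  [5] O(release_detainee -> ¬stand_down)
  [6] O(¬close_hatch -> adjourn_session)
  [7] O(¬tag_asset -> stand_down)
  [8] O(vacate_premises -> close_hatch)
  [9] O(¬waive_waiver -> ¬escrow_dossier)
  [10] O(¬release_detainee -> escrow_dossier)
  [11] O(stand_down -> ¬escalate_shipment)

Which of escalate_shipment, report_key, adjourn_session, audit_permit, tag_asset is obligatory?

Premises 9 and 4 are O(¬waive_waiver -> ¬escrow_dossier) and O(waive_waiver -> ¬escrow_dossier); every ideal world satisfies ¬waive_waiver or waive_waiver, so in either case ¬escrow_dossier holds — hence O(¬escrow_dossier).
The contrapositive of premise 10 (O(¬release_detainee -> escrow_dossier)) is O(¬escrow_dossier -> release_detainee), and O(¬escrow_dossier) is already established, so O(release_detainee).
Applying K to premise 5 (O(release_detainee -> ¬stand_down)) and O(release_detainee) yields O(¬stand_down).
Premise 7, O(¬tag_asset -> stand_down), contraposes to O(¬stand_down -> tag_asset); with O(¬stand_down) we get O(tag_asset).
So O(tag_asset) holds — tag_asset is obligatory. None of the other listed options is made obligatory by any chain of premises.

tag_asset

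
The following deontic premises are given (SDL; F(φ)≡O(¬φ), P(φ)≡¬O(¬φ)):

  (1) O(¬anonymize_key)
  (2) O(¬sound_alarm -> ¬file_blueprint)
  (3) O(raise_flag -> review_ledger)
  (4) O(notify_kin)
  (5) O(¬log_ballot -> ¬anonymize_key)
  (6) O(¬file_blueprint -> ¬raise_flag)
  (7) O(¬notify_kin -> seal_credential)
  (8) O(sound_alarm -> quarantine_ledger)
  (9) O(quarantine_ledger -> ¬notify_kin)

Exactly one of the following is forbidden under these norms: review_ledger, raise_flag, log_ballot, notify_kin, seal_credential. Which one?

raise_flag

Premise 4 gives O(notify_kin).
Premise 9 is O(quarantine_ledger -> ¬notify_kin); contrapositively O(notify_kin -> ¬quarantine_ledger). Since O(notify_kin) holds, K gives O(¬quarantine_ledger).
Premise 8 is O(sound_alarm -> quarantine_ledger); contrapositively O(¬quarantine_ledger -> ¬sound_alarm). Since O(¬quarantine_ledger) holds, K gives O(¬sound_alarm).
Premise 2 is O(¬sound_alarm -> ¬file_blueprint); since O(¬sound_alarm), deontic closure gives O(¬file_blueprint).
From O(¬file_blueprint) and premise 6, O(¬file_blueprint -> ¬raise_flag), we obtain O(¬raise_flag).
So O(¬raise_flag) holds, i.e. raise_flag is forbidden. None of the other listed options is forbidden under the premises.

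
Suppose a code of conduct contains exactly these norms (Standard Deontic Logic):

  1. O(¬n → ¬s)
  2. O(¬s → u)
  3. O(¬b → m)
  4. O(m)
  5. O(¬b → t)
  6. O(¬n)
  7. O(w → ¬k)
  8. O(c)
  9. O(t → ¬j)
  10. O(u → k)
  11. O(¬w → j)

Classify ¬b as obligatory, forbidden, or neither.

Forbidden

Premise 6 gives O(¬n).
With premise 1, O(¬n → ¬s), the K-axiom yields O(¬s).
With premise 2, O(¬s → u), the K-axiom yields O(u).
With premise 10, O(u → k), the K-axiom yields O(k).
Premise 7 is O(w → ¬k); contrapositively O(k → ¬w). Since O(k) holds, K gives O(¬w).
From O(¬w) and premise 11, O(¬w → j), we obtain O(j).
The contrapositive of premise 9 (O(t → ¬j)) is O(j → ¬t), and O(j) is already established, so O(¬t).
The contrapositive of premise 5 (O(¬b → t)) is O(¬t → b), and O(¬t) is already established, so O(b).
Premises 3, 4, 8 do not contribute to this derivation.
Thus O(b), which is F(¬b): ¬b is forbidden.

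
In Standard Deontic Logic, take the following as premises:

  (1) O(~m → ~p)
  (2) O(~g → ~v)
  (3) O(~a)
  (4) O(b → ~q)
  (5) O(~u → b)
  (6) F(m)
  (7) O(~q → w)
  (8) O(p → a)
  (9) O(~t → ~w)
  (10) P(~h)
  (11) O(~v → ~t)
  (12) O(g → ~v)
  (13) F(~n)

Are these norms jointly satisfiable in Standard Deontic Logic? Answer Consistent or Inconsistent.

Premise 8 is O(p → a), but O(p) is not derivable from the premises, so it does not yield O(a).
So O(a) is not derivable, and the apparent clash with O(~a) does not arise.
A world satisfying every obligation exists (e.g. a=false, b=false, g=false, h=false, m=false, n=true, p=false, q=true, t=false, u=true, v=false, w=false); no atom is both obligatory and forbidden, so the set is consistent.

Consistent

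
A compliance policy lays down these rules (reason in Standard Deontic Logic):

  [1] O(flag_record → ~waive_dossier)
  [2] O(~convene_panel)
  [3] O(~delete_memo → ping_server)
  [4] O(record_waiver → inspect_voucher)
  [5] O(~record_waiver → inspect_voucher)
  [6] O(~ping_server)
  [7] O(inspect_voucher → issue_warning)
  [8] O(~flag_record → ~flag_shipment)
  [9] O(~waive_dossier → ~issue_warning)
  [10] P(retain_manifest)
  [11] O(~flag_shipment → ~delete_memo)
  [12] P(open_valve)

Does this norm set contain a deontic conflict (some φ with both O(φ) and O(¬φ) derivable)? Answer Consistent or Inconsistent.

Inconsistent

Premises 5 and 4 are O(~record_waiver → inspect_voucher) and O(record_waiver → inspect_voucher); every ideal world satisfies ~record_waiver or record_waiver, so in either case inspect_voucher holds — hence O(inspect_voucher).
From O(inspect_voucher) and premise 7, O(inspect_voucher → issue_warning), we obtain O(issue_warning).
The contrapositive of premise 9 (O(~waive_dossier → ~issue_warning)) is O(issue_warning → waive_dossier), and O(issue_warning) is already established, so O(waive_dossier).
Premise 1 is O(flag_record → ~waive_dossier); contrapositively O(waive_dossier → ~flag_record). Since O(waive_dossier) holds, K gives O(~flag_record).
Premise 8 is O(~flag_record → ~flag_shipment); since O(~flag_record), deontic closure gives O(~flag_shipment).
Applying K to premise 11 (O(~flag_shipment → ~delete_memo)) and O(~flag_shipment) yields O(~delete_memo).
With premise 3, O(~delete_memo → ping_server), the K-axiom yields O(ping_server).
Yet premise 6 states O(~ping_server).
We now have both O(ping_server) and O(~ping_server) — ping_server is simultaneously obligatory and forbidden, violating the D-axiom.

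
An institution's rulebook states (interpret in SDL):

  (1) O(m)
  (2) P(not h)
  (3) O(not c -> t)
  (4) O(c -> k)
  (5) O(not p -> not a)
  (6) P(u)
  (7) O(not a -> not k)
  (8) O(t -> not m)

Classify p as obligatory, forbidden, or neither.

From premise 1 we have O(m).
The contrapositive of premise 8 (O(t -> not m)) is O(m -> not t), and O(m) is already established, so O(not t).
Premise 3, O(not c -> t), contraposes to O(not t -> c); with O(not t) we get O(c).
Premise 4 is O(c -> k); since O(c), deontic closure gives O(k).
The contrapositive of premise 7 (O(not a -> not k)) is O(k -> a), and O(k) is already established, so O(a).
Premise 5 is O(not p -> not a); contrapositively O(a -> p). Since O(a) holds, K gives O(p).
Premises 2, 6 do not contribute to this derivation.
Hence p is obligatory.

Obligatory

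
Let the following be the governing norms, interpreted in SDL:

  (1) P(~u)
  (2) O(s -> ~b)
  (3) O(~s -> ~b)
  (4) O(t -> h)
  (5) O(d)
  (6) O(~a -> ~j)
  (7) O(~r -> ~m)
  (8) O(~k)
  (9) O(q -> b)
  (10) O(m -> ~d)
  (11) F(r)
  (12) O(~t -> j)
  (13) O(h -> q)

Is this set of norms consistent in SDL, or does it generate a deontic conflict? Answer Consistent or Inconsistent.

Consistent

Premise 10 is O(m -> ~d), but O(m) is not derivable from the premises, so it does not yield O(~d).
So O(~d) is not derivable, and the apparent clash with O(d) does not arise.
A world satisfying every obligation exists (e.g. a=true, b=false, d=true, h=false, j=true, k=false, m=false, q=false, r=false, s=false, t=false, u=false); no atom is both obligatory and forbidden, so the set is consistent.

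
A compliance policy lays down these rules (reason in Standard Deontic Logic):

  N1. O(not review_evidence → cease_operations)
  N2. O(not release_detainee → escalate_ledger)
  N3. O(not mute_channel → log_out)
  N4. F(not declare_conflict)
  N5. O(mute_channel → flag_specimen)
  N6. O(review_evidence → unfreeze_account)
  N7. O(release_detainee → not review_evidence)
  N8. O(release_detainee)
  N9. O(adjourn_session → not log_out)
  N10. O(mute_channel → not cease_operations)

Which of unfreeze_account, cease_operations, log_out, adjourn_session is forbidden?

adjourn_session

Premise 8 states O(release_detainee) outright.
With premise 7, O(release_detainee → not review_evidence), the K-axiom yields O(not review_evidence).
With premise 1, O(not review_evidence → cease_operations), the K-axiom yields O(cease_operations).
Premise 10 is O(mute_channel → not cease_operations); contrapositively O(cease_operations → not mute_channel). Since O(cease_operations) holds, K gives O(not mute_channel).
From O(not mute_channel) and premise 3, O(not mute_channel → log_out), we obtain O(log_out).
Premise 9 is O(adjourn_session → not log_out); contrapositively O(log_out → not adjourn_session). Since O(log_out) holds, K gives O(not adjourn_session).
So O(not adjourn_session) holds, i.e. adjourn_session is forbidden. None of the other listed options is forbidden under the premises.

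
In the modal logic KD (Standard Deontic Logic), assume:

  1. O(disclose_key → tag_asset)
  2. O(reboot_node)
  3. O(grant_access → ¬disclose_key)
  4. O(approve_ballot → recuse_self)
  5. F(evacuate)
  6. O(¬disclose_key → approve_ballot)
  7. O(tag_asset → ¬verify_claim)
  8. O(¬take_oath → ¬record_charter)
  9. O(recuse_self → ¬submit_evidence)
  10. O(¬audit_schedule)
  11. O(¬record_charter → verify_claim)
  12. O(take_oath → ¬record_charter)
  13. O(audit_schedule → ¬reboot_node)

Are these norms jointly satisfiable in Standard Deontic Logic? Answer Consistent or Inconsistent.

Premise 13 is O(audit_schedule → ¬reboot_node), but O(audit_schedule) is not derivable from the premises, so it does not yield O(¬reboot_node).
So O(¬reboot_node) is not derivable, and the apparent clash with O(reboot_node) does not arise.
A world satisfying every obligation exists (e.g. approve_ballot=true, audit_schedule=false, disclose_key=false, evacuate=false, grant_access=false, reboot_node=true, record_charter=false, recuse_self=true, submit_evidence=false, tag_asset=false, take_oath=false, verify_claim=true); no atom is both obligatory and forbidden, so the set is consistent.

Consistent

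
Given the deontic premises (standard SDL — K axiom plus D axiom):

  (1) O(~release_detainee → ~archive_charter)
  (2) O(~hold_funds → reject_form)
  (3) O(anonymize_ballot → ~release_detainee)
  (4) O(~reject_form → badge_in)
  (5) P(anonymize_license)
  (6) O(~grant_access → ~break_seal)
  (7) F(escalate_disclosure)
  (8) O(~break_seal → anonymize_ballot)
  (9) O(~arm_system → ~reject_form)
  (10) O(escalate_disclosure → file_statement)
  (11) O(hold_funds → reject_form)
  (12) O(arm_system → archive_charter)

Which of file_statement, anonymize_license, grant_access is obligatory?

grant_access

Premises 2 and 11 are O(~hold_funds → reject_form) and O(hold_funds → reject_form); every ideal world satisfies ~hold_funds or hold_funds, so in either case reject_form holds — hence O(reject_form).
Premise 9 is O(~arm_system → ~reject_form); contrapositively O(reject_form → arm_system). Since O(reject_form) holds, K gives O(arm_system).
From O(arm_system) and premise 12, O(arm_system → archive_charter), we obtain O(archive_charter).
Premise 1, O(~release_detainee → ~archive_charter), contraposes to O(archive_charter → release_detainee); with O(archive_charter) we get O(release_detainee).
Premise 3, O(anonymize_ballot → ~release_detainee), contraposes to O(release_detainee → ~anonymize_ballot); with O(release_detainee) we get O(~anonymize_ballot).
The contrapositive of premise 8 (O(~break_seal → anonymize_ballot)) is O(~anonymize_ballot → break_seal), and O(~anonymize_ballot) is already established, so O(break_seal).
The contrapositive of premise 6 (O(~grant_access → ~break_seal)) is O(break_seal → grant_access), and O(break_seal) is already established, so O(grant_access).
So O(grant_access) holds — grant_access is obligatory. None of the other listed options is made obligatory by any chain of premises.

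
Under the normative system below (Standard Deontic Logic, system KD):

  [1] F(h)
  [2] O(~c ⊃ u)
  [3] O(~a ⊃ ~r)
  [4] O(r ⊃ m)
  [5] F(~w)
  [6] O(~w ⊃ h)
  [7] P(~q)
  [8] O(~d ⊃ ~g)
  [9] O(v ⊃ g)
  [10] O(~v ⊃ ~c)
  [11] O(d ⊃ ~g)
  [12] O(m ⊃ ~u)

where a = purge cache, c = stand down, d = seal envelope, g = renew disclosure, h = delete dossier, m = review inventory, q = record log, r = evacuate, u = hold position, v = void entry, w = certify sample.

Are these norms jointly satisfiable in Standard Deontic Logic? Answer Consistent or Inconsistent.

Consistent

Premise 6 is O(~w ⊃ h), but O(~w) is not derivable from the premises, so it does not yield O(h).
So O(h) is not derivable, and the apparent clash with O(~h) does not arise.
A world satisfying every obligation exists (e.g. a=false, c=false, d=false, g=false, h=false, m=false, q=false, r=false, u=true, v=false, w=true); no atom is both obligatory and forbidden, so the set is consistent.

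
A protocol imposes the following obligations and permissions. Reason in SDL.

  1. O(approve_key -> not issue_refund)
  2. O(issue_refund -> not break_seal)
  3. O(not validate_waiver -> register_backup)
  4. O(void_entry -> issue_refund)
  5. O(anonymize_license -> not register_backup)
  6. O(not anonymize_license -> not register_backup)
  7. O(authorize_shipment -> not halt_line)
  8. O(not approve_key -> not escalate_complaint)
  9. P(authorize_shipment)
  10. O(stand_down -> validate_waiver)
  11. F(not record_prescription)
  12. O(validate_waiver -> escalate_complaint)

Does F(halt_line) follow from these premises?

No

Premise 7 is O(authorize_shipment -> not halt_line), but O(authorize_shipment) is not derivable from the premises (the permission P(authorize_shipment) asserts only not O(not authorize_shipment), not O(authorize_shipment)), so it does not yield O(not halt_line).
No other premise forces O(not halt_line). An ideal world satisfying every premise can still have halt_line true, so F(halt_line) is not derivable.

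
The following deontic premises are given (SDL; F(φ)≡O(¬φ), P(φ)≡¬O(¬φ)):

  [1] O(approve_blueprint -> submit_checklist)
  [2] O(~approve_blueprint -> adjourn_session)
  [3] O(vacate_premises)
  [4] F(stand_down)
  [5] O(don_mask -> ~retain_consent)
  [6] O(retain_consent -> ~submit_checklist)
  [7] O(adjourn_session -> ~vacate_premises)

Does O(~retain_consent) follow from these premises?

Yes

Premise 3 gives O(vacate_premises).
Premise 7 is O(adjourn_session -> ~vacate_premises); contrapositively O(vacate_premises -> ~adjourn_session). Since O(vacate_premises) holds, K gives O(~adjourn_session).
Premise 2 is O(~approve_blueprint -> adjourn_session); contrapositively O(~adjourn_session -> approve_blueprint). Since O(~adjourn_session) holds, K gives O(approve_blueprint).
With premise 1, O(approve_blueprint -> submit_checklist), the K-axiom yields O(submit_checklist).
The contrapositive of premise 6 (O(retain_consent -> ~submit_checklist)) is O(submit_checklist -> ~retain_consent), and O(submit_checklist) is already established, so O(~retain_consent).
Premises 4, 5 do not contribute to this derivation.
So O(~retain_consent) follows.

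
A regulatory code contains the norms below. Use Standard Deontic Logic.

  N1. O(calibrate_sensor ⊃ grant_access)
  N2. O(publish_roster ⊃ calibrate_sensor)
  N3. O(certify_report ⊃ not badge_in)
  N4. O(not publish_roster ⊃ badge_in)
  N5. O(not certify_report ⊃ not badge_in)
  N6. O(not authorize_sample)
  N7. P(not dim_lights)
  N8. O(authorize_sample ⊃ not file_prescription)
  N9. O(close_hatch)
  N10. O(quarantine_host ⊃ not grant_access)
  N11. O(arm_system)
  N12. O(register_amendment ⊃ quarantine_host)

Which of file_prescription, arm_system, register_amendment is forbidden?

Premises 3 and 5 are O(certify_report ⊃ not badge_in) and O(not certify_report ⊃ not badge_in); every ideal world satisfies certify_report or not certify_report, so in either case not badge_in holds — hence O(not badge_in).
The contrapositive of premise 4 (O(not publish_roster ⊃ badge_in)) is O(not badge_in ⊃ publish_roster), and O(not badge_in) is already established, so O(publish_roster).
With premise 2, O(publish_roster ⊃ calibrate_sensor), the K-axiom yields O(calibrate_sensor).
From O(calibrate_sensor) and premise 1, O(calibrate_sensor ⊃ grant_access), we obtain O(grant_access).
The contrapositive of premise 10 (O(quarantine_host ⊃ not grant_access)) is O(grant_access ⊃ not quarantine_host), and O(grant_access) is already established, so O(not quarantine_host).
Premise 12, O(register_amendment ⊃ quarantine_host), contraposes to O(not quarantine_host ⊃ not register_amendment); with O(not quarantine_host) we get O(not register_amendment).
So O(not register_amendment) holds, i.e. register_amendment is forbidden. None of the other listed options is forbidden under the premises.

register_amendment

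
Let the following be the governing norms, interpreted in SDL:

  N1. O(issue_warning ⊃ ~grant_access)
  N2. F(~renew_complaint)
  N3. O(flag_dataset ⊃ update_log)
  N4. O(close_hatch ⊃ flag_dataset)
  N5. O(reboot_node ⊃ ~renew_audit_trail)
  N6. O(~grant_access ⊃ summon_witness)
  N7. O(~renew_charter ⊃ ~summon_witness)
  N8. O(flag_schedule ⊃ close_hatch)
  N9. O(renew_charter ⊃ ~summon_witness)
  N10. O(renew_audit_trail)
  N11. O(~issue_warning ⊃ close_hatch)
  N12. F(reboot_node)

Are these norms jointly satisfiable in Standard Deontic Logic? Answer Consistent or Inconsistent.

Consistent

Premise 5 is O(reboot_node ⊃ ~renew_audit_trail), but O(reboot_node) is not derivable from the premises, so it does not yield O(~renew_audit_trail).
So O(~renew_audit_trail) is not derivable, and the apparent clash with O(renew_audit_trail) does not arise.
A world satisfying every obligation exists (e.g. close_hatch=true, flag_dataset=true, flag_schedule=false, grant_access=true, issue_warning=false, reboot_node=false, renew_audit_trail=true, renew_charter=false, renew_complaint=true, summon_witness=false, update_log=true); no atom is both obligatory and forbidden, so the set is consistent.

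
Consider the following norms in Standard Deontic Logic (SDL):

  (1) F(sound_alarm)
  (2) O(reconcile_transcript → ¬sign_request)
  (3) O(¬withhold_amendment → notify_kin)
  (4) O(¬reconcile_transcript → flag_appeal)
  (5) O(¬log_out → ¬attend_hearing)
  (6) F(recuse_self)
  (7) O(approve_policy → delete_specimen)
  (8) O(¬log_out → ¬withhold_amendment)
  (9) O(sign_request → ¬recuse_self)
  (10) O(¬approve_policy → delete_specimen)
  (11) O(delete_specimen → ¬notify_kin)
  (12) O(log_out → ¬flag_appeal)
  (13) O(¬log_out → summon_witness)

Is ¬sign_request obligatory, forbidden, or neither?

Obligatory

Premises 10 and 7 are O(¬approve_policy → delete_specimen) and O(approve_policy → delete_specimen); every ideal world satisfies ¬approve_policy or approve_policy, so in either case delete_specimen holds — hence O(delete_specimen).
From O(delete_specimen) and premise 11, O(delete_specimen → ¬notify_kin), we obtain O(¬notify_kin).
Premise 3, O(¬withhold_amendment → notify_kin), contraposes to O(¬notify_kin → withhold_amendment); with O(¬notify_kin) we get O(withhold_amendment).
The contrapositive of premise 8 (O(¬log_out → ¬withhold_amendment)) is O(withhold_amendment → log_out), and O(withhold_amendment) is already established, so O(log_out).
With premise 12, O(log_out → ¬flag_appeal), the K-axiom yields O(¬flag_appeal).
Premise 4, O(¬reconcile_transcript → flag_appeal), contraposes to O(¬flag_appeal → reconcile_transcript); with O(¬flag_appeal) we get O(reconcile_transcript).
From O(reconcile_transcript) and premise 2, O(reconcile_transcript → ¬sign_request), we obtain O(¬sign_request).
Premises 1, 5, 6, 9, 13 do not contribute to this derivation.
Hence ¬sign_request is obligatory.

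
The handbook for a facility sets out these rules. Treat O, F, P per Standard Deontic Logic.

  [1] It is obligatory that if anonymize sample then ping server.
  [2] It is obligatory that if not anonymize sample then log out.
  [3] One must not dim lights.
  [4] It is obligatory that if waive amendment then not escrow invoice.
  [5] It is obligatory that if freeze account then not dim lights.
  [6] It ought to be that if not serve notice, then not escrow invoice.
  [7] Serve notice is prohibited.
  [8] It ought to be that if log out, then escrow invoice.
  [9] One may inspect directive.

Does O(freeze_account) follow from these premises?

No

Premise 5 is O(freeze_account → ¬dim_lights); even if O(¬dim_lights) held, inferring O(freeze_account) would be affirming the consequent — invalid.
No other premise forces O(freeze_account). An ideal world satisfying every premise can still have freeze_account false, so O(freeze_account) is not derivable.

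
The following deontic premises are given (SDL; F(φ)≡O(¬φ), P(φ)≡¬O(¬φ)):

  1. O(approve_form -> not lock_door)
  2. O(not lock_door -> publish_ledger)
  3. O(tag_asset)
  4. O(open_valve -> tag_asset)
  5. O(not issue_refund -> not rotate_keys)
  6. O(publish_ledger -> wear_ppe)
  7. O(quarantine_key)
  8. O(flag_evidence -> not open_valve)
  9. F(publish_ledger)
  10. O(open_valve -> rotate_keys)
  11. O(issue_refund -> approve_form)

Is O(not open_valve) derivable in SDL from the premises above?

Yes

Premise 9, F(publish_ledger), is equivalent to O(not publish_ledger).
Premise 2 is O(not lock_door -> publish_ledger); contrapositively O(not publish_ledger -> lock_door). Since O(not publish_ledger) holds, K gives O(lock_door).
Premise 1, O(approve_form -> not lock_door), contraposes to O(lock_door -> not approve_form); with O(lock_door) we get O(not approve_form).
Premise 11, O(issue_refund -> approve_form), contraposes to O(not approve_form -> not issue_refund); with O(not approve_form) we get O(not issue_refund).
With premise 5, O(not issue_refund -> not rotate_keys), the K-axiom yields O(not rotate_keys).
The contrapositive of premise 10 (O(open_valve -> rotate_keys)) is O(not rotate_keys -> not open_valve), and O(not rotate_keys) is already established, so O(not open_valve).
Premises 3, 4, 6, 7, 8 do not contribute to this derivation.
So O(not open_valve) follows.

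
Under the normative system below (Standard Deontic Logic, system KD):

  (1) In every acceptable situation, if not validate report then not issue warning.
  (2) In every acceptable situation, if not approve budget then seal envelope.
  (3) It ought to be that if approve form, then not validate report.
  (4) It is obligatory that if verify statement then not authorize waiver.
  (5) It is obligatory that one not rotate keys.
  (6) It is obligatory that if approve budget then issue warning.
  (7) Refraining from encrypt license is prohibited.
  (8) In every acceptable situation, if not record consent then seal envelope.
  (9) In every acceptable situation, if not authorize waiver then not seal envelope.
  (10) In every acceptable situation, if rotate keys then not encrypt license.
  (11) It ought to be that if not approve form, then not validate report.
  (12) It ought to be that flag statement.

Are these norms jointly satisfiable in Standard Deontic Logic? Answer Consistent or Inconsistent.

Premise 10 is O(rotate_keys → ¬encrypt_license), but O(rotate_keys) is not derivable from the premises, so it does not yield O(¬encrypt_license).
So O(¬encrypt_license) is not derivable, and the apparent clash with O(encrypt_license) does not arise.
A world satisfying every obligation exists (e.g. approve_budget=false, approve_form=false, authorize_waiver=true, encrypt_license=true, flag_statement=true, issue_warning=false, record_consent=false, rotate_keys=false, seal_envelope=true, validate_report=false, verify_statement=false); no atom is both obligatory and forbidden, so the set is consistent.

Consistent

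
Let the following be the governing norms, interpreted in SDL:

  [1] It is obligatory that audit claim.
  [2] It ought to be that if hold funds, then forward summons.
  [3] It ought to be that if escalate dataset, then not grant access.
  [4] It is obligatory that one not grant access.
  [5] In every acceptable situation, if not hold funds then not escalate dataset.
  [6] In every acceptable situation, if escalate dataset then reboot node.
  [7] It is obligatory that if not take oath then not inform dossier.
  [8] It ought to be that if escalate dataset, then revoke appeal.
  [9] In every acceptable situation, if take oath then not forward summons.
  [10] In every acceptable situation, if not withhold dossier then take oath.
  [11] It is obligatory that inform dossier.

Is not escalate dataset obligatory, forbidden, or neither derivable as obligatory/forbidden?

Obligatory

Premise 11 gives O(inform_dossier).
Premise 7, O(¬take_oath → ¬inform_dossier), contraposes to O(inform_dossier → take_oath); with O(inform_dossier) we get O(take_oath).
From O(take_oath) and premise 9, O(take_oath → ¬forward_summons), we obtain O(¬forward_summons).
Premise 2, O(hold_funds → forward_summons), contraposes to O(¬forward_summons → ¬hold_funds); with O(¬forward_summons) we get O(¬hold_funds).
Applying K to premise 5 (O(¬hold_funds → ¬escalate_dataset)) and O(¬hold_funds) yields O(¬escalate_dataset).
Premises 1, 3, 4, 6, 8, 10 do not contribute to this derivation.
Hence ¬escalate_dataset is obligatory.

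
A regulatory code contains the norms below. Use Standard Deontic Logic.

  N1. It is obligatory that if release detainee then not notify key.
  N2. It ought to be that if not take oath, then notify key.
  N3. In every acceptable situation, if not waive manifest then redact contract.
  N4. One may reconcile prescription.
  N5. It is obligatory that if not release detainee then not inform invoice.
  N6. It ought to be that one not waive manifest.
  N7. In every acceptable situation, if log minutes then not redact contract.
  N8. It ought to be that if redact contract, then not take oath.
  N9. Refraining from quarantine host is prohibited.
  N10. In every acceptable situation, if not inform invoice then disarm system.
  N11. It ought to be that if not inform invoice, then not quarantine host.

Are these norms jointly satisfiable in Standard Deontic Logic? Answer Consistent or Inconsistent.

Inconsistent

F(¬quarantine_host) at premise 9 means O(quarantine_host).
Premise 11 is O(¬inform_invoice → ¬quarantine_host); contrapositively O(quarantine_host → inform_invoice). Since O(quarantine_host) holds, K gives O(inform_invoice).
Premise 5 is O(¬release_detainee → ¬inform_invoice); contrapositively O(inform_invoice → release_detainee). Since O(inform_invoice) holds, K gives O(release_detainee).
Applying K to premise 1 (O(release_detainee → ¬notify_key)) and O(release_detainee) yields O(¬notify_key).
The contrapositive of premise 2 (O(¬take_oath → notify_key)) is O(¬notify_key → take_oath), and O(¬notify_key) is already established, so O(take_oath).
Premise 8, O(redact_contract → ¬take_oath), contraposes to O(take_oath → ¬redact_contract); with O(take_oath) we get O(¬redact_contract).
Premise 3, O(¬waive_manifest → redact_contract), contraposes to O(¬redact_contract → waive_manifest); with O(¬redact_contract) we get O(waive_manifest).
But premise 6 directly asserts O(¬waive_manifest).
We now have both O(waive_manifest) and O(¬waive_manifest) — waive_manifest is simultaneously obligatory and forbidden, violating the D-axiom.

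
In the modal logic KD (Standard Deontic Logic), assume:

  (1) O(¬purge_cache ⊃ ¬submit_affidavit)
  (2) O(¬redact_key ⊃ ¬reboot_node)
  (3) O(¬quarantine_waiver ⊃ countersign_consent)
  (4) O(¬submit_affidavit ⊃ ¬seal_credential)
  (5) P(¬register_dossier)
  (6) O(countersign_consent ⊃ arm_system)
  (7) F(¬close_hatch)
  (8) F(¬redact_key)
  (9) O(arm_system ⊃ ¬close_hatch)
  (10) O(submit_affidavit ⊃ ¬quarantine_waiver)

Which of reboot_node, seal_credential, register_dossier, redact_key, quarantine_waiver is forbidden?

seal_credential

Premise 7, F(¬close_hatch), is equivalent to O(close_hatch).
Premise 9 is O(arm_system ⊃ ¬close_hatch); contrapositively O(close_hatch ⊃ ¬arm_system). Since O(close_hatch) holds, K gives O(¬arm_system).
Premise 6 is O(countersign_consent ⊃ arm_system); contrapositively O(¬arm_system ⊃ ¬countersign_consent). Since O(¬arm_system) holds, K gives O(¬countersign_consent).
The contrapositive of premise 3 (O(¬quarantine_waiver ⊃ countersign_consent)) is O(¬countersign_consent ⊃ quarantine_waiver), and O(¬countersign_consent) is already established, so O(quarantine_waiver).
The contrapositive of premise 10 (O(submit_affidavit ⊃ ¬quarantine_waiver)) is O(quarantine_waiver ⊃ ¬submit_affidavit), and O(quarantine_waiver) is already established, so O(¬submit_affidavit).
From O(¬submit_affidavit) and premise 4, O(¬submit_affidavit ⊃ ¬seal_credential), we obtain O(¬seal_credential).
So O(¬seal_credential) holds, i.e. seal_credential is forbidden. None of the other listed options is forbidden under the premises.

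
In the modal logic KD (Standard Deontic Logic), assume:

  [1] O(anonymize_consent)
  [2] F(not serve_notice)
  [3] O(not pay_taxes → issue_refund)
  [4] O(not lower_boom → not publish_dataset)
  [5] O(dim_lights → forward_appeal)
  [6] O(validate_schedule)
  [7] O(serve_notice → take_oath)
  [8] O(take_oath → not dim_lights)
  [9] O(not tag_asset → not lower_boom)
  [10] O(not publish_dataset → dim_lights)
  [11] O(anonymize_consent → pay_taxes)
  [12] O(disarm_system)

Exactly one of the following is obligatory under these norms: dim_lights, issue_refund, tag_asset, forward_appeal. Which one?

F(not serve_notice) at premise 2 means O(serve_notice).
From O(serve_notice) and premise 7, O(serve_notice → take_oath), we obtain O(take_oath).
With premise 8, O(take_oath → not dim_lights), the K-axiom yields O(not dim_lights).
The contrapositive of premise 10 (O(not publish_dataset → dim_lights)) is O(not dim_lights → publish_dataset), and O(not dim_lights) is already established, so O(publish_dataset).
Premise 4 is O(not lower_boom → not publish_dataset); contrapositively O(publish_dataset → lower_boom). Since O(publish_dataset) holds, K gives O(lower_boom).
The contrapositive of premise 9 (O(not tag_asset → not lower_boom)) is O(lower_boom → tag_asset), and O(lower_boom) is already established, so O(tag_asset).
So O(tag_asset) holds — tag_asset is obligatory. None of the other listed options is made obligatory by any chain of premises.

tag_asset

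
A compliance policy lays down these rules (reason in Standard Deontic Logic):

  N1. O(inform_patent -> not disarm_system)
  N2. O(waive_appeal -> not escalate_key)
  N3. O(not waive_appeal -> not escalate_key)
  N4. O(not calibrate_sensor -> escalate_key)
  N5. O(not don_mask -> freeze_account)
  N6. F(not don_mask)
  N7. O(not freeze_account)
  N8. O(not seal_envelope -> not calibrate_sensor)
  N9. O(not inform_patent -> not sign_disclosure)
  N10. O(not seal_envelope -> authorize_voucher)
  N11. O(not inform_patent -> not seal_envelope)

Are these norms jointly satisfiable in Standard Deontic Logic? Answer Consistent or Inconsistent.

Consistent

Premise 5 is O(not don_mask -> freeze_account), but O(not don_mask) is not derivable from the premises, so it does not yield O(freeze_account).
So O(freeze_account) is not derivable, and the apparent clash with O(not freeze_account) does not arise.
A world satisfying every obligation exists (e.g. authorize_voucher=false, calibrate_sensor=true, disarm_system=false, don_mask=true, escalate_key=false, freeze_account=false, inform_patent=true, seal_envelope=true, sign_disclosure=false, waive_appeal=false); no atom is both obligatory and forbidden, so the set is consistent.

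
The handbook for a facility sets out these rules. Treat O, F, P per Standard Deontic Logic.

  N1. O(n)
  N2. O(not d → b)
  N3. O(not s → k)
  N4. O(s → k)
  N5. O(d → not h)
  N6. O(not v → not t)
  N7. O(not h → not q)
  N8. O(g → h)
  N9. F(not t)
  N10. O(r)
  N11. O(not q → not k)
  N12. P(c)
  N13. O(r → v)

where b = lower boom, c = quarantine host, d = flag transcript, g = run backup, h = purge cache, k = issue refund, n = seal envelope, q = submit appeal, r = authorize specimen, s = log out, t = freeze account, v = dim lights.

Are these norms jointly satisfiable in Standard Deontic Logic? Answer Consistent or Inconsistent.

Consistent

Premise 6 is O(not v → not t), but O(not v) is not derivable from the premises, so it does not yield O(not t).
So O(not t) is not derivable, and the apparent clash with O(t) does not arise.
A world satisfying every obligation exists (e.g. b=true, c=false, d=false, g=false, h=true, k=true, n=true, q=true, r=true, s=false, t=true, v=true); no atom is both obligatory and forbidden, so the set is consistent.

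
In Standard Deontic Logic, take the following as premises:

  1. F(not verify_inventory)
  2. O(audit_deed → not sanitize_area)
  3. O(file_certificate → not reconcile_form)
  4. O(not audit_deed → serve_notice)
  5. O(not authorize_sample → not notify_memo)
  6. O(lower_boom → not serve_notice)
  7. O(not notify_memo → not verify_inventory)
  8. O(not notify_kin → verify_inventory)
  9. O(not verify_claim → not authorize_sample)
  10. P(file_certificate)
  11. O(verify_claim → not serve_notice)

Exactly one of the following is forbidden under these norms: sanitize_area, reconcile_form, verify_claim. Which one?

Premise 1 is F(not verify_inventory), i.e. O(verify_inventory).
The contrapositive of premise 7 (O(not notify_memo → not verify_inventory)) is O(verify_inventory → notify_memo), and O(verify_inventory) is already established, so O(notify_memo).
Premise 5 is O(not authorize_sample → not notify_memo); contrapositively O(notify_memo → authorize_sample). Since O(notify_memo) holds, K gives O(authorize_sample).
Premise 9 is O(not verify_claim → not authorize_sample); contrapositively O(authorize_sample → verify_claim). Since O(authorize_sample) holds, K gives O(verify_claim).
With premise 11, O(verify_claim → not serve_notice), the K-axiom yields O(not serve_notice).
The contrapositive of premise 4 (O(not audit_deed → serve_notice)) is O(not serve_notice → audit_deed), and O(not serve_notice) is already established, so O(audit_deed).
Premise 2 is O(audit_deed → not sanitize_area); since O(audit_deed), deontic closure gives O(not sanitize_area).
So O(not sanitize_area) holds, i.e. sanitize_area is forbidden. None of the other listed options is forbidden under the premises.

sanitize_area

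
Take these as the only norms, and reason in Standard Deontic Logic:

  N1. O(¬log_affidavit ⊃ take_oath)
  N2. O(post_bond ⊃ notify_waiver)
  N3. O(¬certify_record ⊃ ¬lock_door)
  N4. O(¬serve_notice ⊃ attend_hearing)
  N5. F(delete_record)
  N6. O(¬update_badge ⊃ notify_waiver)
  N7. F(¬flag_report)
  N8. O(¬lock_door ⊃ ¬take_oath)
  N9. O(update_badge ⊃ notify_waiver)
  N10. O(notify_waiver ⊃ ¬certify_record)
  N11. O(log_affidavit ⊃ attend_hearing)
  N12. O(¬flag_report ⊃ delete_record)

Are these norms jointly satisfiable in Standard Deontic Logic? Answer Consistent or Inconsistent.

Premise 12 is O(¬flag_report ⊃ delete_record), but O(¬flag_report) is not derivable from the premises, so it does not yield O(delete_record).
So O(delete_record) is not derivable, and the apparent clash with O(¬delete_record) does not arise.
A world satisfying every obligation exists (e.g. attend_hearing=true, certify_record=false, delete_record=false, flag_report=true, lock_door=false, log_affidavit=true, notify_waiver=true, post_bond=false, serve_notice=false, take_oath=false, update_badge=false); no atom is both obligatory and forbidden, so the set is consistent.

Consistent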